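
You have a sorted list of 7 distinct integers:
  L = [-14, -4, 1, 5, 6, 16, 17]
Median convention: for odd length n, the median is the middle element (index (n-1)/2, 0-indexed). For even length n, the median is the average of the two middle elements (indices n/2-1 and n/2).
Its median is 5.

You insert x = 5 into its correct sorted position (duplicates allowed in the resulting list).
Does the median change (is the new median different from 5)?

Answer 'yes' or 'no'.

Answer: no

Derivation:
Old median = 5
Insert x = 5
New median = 5
Changed? no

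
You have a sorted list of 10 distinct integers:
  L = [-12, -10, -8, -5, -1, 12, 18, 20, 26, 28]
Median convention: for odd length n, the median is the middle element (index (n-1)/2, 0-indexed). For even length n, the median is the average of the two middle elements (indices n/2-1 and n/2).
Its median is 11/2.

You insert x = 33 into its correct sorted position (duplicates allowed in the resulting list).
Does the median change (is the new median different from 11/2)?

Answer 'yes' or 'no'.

Answer: yes

Derivation:
Old median = 11/2
Insert x = 33
New median = 12
Changed? yes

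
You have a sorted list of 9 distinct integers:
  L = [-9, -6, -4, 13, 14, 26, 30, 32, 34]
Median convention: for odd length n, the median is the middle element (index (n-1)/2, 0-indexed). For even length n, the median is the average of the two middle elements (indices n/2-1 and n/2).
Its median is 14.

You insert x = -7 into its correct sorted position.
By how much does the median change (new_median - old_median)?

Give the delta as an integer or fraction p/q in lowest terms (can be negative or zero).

Answer: -1/2

Derivation:
Old median = 14
After inserting x = -7: new sorted = [-9, -7, -6, -4, 13, 14, 26, 30, 32, 34]
New median = 27/2
Delta = 27/2 - 14 = -1/2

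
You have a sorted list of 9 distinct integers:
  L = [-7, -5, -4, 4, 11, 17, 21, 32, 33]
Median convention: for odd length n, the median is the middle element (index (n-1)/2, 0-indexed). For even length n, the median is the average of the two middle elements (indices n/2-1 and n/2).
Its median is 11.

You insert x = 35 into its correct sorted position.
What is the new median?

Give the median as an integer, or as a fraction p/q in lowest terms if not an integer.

Old list (sorted, length 9): [-7, -5, -4, 4, 11, 17, 21, 32, 33]
Old median = 11
Insert x = 35
Old length odd (9). Middle was index 4 = 11.
New length even (10). New median = avg of two middle elements.
x = 35: 9 elements are < x, 0 elements are > x.
New sorted list: [-7, -5, -4, 4, 11, 17, 21, 32, 33, 35]
New median = 14

Answer: 14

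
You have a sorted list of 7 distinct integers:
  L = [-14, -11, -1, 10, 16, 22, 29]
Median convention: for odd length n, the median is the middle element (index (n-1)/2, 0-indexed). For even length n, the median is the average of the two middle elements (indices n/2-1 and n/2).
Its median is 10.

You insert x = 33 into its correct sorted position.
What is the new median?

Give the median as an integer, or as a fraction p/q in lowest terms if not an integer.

Old list (sorted, length 7): [-14, -11, -1, 10, 16, 22, 29]
Old median = 10
Insert x = 33
Old length odd (7). Middle was index 3 = 10.
New length even (8). New median = avg of two middle elements.
x = 33: 7 elements are < x, 0 elements are > x.
New sorted list: [-14, -11, -1, 10, 16, 22, 29, 33]
New median = 13

Answer: 13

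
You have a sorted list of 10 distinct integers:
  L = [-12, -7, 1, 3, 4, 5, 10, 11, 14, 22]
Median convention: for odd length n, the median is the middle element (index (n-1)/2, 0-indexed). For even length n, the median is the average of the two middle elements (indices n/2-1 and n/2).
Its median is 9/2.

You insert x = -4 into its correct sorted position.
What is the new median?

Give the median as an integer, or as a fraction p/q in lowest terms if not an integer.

Answer: 4

Derivation:
Old list (sorted, length 10): [-12, -7, 1, 3, 4, 5, 10, 11, 14, 22]
Old median = 9/2
Insert x = -4
Old length even (10). Middle pair: indices 4,5 = 4,5.
New length odd (11). New median = single middle element.
x = -4: 2 elements are < x, 8 elements are > x.
New sorted list: [-12, -7, -4, 1, 3, 4, 5, 10, 11, 14, 22]
New median = 4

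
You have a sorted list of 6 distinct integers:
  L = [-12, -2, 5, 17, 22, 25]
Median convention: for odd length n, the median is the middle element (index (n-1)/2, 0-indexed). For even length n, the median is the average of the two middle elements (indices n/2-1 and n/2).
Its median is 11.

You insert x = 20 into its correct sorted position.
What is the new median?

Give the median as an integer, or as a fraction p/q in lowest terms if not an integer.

Answer: 17

Derivation:
Old list (sorted, length 6): [-12, -2, 5, 17, 22, 25]
Old median = 11
Insert x = 20
Old length even (6). Middle pair: indices 2,3 = 5,17.
New length odd (7). New median = single middle element.
x = 20: 4 elements are < x, 2 elements are > x.
New sorted list: [-12, -2, 5, 17, 20, 22, 25]
New median = 17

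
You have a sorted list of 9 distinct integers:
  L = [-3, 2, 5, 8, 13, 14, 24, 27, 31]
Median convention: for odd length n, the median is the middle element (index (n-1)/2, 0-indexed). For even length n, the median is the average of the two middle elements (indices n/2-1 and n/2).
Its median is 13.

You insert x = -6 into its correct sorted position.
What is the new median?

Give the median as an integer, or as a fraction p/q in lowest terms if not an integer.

Old list (sorted, length 9): [-3, 2, 5, 8, 13, 14, 24, 27, 31]
Old median = 13
Insert x = -6
Old length odd (9). Middle was index 4 = 13.
New length even (10). New median = avg of two middle elements.
x = -6: 0 elements are < x, 9 elements are > x.
New sorted list: [-6, -3, 2, 5, 8, 13, 14, 24, 27, 31]
New median = 21/2

Answer: 21/2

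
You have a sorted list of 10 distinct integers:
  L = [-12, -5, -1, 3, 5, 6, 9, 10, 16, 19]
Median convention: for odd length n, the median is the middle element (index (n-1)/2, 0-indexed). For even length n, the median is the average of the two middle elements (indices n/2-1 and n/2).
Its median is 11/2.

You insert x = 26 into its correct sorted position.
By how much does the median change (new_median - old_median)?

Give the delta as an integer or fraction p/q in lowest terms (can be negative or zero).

Answer: 1/2

Derivation:
Old median = 11/2
After inserting x = 26: new sorted = [-12, -5, -1, 3, 5, 6, 9, 10, 16, 19, 26]
New median = 6
Delta = 6 - 11/2 = 1/2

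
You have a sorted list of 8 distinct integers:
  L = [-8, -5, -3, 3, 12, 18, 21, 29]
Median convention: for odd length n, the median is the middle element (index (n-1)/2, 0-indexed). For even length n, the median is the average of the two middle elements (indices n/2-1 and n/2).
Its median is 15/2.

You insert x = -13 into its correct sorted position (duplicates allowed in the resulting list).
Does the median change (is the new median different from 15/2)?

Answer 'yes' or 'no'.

Old median = 15/2
Insert x = -13
New median = 3
Changed? yes

Answer: yes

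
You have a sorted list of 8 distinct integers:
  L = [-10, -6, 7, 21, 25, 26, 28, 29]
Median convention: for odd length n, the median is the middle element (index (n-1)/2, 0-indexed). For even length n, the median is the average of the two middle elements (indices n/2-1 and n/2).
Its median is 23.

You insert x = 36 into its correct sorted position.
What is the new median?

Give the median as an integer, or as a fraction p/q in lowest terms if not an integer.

Old list (sorted, length 8): [-10, -6, 7, 21, 25, 26, 28, 29]
Old median = 23
Insert x = 36
Old length even (8). Middle pair: indices 3,4 = 21,25.
New length odd (9). New median = single middle element.
x = 36: 8 elements are < x, 0 elements are > x.
New sorted list: [-10, -6, 7, 21, 25, 26, 28, 29, 36]
New median = 25

Answer: 25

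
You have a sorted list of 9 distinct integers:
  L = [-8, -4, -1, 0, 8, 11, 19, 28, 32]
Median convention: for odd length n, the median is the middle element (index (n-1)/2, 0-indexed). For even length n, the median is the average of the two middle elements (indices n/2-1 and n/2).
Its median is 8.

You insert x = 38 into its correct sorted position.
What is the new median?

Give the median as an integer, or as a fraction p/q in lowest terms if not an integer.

Old list (sorted, length 9): [-8, -4, -1, 0, 8, 11, 19, 28, 32]
Old median = 8
Insert x = 38
Old length odd (9). Middle was index 4 = 8.
New length even (10). New median = avg of two middle elements.
x = 38: 9 elements are < x, 0 elements are > x.
New sorted list: [-8, -4, -1, 0, 8, 11, 19, 28, 32, 38]
New median = 19/2

Answer: 19/2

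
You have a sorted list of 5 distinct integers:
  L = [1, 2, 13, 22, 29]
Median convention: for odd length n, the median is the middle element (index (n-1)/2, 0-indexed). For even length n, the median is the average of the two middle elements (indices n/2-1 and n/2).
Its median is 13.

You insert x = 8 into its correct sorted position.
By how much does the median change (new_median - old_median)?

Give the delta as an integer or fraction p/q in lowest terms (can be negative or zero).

Old median = 13
After inserting x = 8: new sorted = [1, 2, 8, 13, 22, 29]
New median = 21/2
Delta = 21/2 - 13 = -5/2

Answer: -5/2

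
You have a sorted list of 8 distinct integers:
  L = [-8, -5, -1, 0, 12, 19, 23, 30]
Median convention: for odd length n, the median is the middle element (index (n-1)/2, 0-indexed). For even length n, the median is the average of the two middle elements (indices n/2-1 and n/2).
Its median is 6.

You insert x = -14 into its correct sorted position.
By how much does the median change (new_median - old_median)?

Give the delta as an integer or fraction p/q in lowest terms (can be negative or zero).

Old median = 6
After inserting x = -14: new sorted = [-14, -8, -5, -1, 0, 12, 19, 23, 30]
New median = 0
Delta = 0 - 6 = -6

Answer: -6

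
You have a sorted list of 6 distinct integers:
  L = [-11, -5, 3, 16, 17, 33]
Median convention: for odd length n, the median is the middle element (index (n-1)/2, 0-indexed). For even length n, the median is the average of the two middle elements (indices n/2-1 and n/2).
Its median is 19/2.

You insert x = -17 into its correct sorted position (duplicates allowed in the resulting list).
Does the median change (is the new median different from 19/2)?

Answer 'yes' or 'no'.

Answer: yes

Derivation:
Old median = 19/2
Insert x = -17
New median = 3
Changed? yes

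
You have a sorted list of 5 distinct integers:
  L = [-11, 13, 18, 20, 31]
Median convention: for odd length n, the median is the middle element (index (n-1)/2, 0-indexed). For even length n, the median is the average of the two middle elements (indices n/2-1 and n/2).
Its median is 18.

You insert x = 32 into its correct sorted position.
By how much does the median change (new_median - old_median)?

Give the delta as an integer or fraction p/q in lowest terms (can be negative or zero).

Answer: 1

Derivation:
Old median = 18
After inserting x = 32: new sorted = [-11, 13, 18, 20, 31, 32]
New median = 19
Delta = 19 - 18 = 1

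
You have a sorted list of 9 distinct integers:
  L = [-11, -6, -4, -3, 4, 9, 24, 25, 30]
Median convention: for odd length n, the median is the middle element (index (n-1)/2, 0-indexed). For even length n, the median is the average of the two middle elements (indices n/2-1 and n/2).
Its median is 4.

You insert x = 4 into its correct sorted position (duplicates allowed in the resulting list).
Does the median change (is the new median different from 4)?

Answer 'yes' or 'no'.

Answer: no

Derivation:
Old median = 4
Insert x = 4
New median = 4
Changed? no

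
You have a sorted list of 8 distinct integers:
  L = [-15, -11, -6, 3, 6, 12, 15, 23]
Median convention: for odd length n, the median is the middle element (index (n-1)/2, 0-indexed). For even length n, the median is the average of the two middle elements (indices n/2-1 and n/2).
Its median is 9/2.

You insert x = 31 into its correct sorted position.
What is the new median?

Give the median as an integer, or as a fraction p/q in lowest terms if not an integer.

Old list (sorted, length 8): [-15, -11, -6, 3, 6, 12, 15, 23]
Old median = 9/2
Insert x = 31
Old length even (8). Middle pair: indices 3,4 = 3,6.
New length odd (9). New median = single middle element.
x = 31: 8 elements are < x, 0 elements are > x.
New sorted list: [-15, -11, -6, 3, 6, 12, 15, 23, 31]
New median = 6

Answer: 6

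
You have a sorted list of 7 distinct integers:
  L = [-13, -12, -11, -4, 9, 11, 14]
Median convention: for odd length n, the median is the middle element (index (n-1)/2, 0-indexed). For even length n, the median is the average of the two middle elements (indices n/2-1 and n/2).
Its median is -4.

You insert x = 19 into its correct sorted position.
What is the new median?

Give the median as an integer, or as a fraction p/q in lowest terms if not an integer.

Answer: 5/2

Derivation:
Old list (sorted, length 7): [-13, -12, -11, -4, 9, 11, 14]
Old median = -4
Insert x = 19
Old length odd (7). Middle was index 3 = -4.
New length even (8). New median = avg of two middle elements.
x = 19: 7 elements are < x, 0 elements are > x.
New sorted list: [-13, -12, -11, -4, 9, 11, 14, 19]
New median = 5/2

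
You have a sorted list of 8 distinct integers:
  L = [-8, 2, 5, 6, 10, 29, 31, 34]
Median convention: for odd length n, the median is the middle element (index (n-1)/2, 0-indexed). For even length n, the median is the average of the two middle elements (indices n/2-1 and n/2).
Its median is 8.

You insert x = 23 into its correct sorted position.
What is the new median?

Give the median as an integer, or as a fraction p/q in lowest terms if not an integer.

Old list (sorted, length 8): [-8, 2, 5, 6, 10, 29, 31, 34]
Old median = 8
Insert x = 23
Old length even (8). Middle pair: indices 3,4 = 6,10.
New length odd (9). New median = single middle element.
x = 23: 5 elements are < x, 3 elements are > x.
New sorted list: [-8, 2, 5, 6, 10, 23, 29, 31, 34]
New median = 10

Answer: 10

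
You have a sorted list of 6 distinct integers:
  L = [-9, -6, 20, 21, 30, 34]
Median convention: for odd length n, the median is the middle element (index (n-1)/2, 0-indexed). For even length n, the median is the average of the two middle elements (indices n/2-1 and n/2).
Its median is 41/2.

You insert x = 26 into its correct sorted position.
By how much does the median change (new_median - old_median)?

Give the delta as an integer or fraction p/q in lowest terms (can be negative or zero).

Answer: 1/2

Derivation:
Old median = 41/2
After inserting x = 26: new sorted = [-9, -6, 20, 21, 26, 30, 34]
New median = 21
Delta = 21 - 41/2 = 1/2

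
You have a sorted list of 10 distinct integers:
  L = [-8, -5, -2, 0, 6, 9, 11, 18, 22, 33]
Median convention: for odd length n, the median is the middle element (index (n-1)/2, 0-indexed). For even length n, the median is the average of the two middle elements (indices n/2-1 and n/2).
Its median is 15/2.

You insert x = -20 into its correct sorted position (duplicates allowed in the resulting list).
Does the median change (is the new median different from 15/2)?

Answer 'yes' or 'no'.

Old median = 15/2
Insert x = -20
New median = 6
Changed? yes

Answer: yes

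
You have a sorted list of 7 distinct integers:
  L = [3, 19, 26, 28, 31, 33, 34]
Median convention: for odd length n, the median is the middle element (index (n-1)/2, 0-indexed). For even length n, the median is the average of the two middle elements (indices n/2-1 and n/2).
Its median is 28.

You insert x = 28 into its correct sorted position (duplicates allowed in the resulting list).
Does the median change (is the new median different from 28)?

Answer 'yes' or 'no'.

Old median = 28
Insert x = 28
New median = 28
Changed? no

Answer: no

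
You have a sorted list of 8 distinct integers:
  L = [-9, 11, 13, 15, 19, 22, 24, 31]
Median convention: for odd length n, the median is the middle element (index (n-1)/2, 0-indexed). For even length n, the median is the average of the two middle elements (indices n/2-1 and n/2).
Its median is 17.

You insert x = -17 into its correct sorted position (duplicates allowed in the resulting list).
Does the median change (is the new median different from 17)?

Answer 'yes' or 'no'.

Old median = 17
Insert x = -17
New median = 15
Changed? yes

Answer: yes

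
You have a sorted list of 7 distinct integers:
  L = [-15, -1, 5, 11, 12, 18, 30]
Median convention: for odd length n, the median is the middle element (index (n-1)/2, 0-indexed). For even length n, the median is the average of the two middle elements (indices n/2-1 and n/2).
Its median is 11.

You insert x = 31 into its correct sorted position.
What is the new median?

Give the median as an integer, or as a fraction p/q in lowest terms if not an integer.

Answer: 23/2

Derivation:
Old list (sorted, length 7): [-15, -1, 5, 11, 12, 18, 30]
Old median = 11
Insert x = 31
Old length odd (7). Middle was index 3 = 11.
New length even (8). New median = avg of two middle elements.
x = 31: 7 elements are < x, 0 elements are > x.
New sorted list: [-15, -1, 5, 11, 12, 18, 30, 31]
New median = 23/2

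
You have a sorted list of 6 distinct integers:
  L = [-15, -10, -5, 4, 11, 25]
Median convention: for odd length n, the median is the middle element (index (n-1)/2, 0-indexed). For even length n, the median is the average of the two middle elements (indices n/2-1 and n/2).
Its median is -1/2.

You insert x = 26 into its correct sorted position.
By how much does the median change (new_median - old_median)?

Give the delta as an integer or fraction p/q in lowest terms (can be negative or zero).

Old median = -1/2
After inserting x = 26: new sorted = [-15, -10, -5, 4, 11, 25, 26]
New median = 4
Delta = 4 - -1/2 = 9/2

Answer: 9/2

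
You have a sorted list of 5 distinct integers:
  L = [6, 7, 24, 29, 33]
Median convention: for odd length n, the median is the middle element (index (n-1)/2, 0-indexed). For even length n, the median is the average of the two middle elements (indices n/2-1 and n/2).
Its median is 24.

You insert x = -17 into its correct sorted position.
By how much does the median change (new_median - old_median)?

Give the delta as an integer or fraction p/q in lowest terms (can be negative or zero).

Answer: -17/2

Derivation:
Old median = 24
After inserting x = -17: new sorted = [-17, 6, 7, 24, 29, 33]
New median = 31/2
Delta = 31/2 - 24 = -17/2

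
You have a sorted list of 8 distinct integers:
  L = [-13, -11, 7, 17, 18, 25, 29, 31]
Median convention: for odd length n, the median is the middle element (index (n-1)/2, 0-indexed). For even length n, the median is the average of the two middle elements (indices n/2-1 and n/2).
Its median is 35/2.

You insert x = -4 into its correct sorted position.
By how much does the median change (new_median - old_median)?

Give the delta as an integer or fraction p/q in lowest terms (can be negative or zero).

Old median = 35/2
After inserting x = -4: new sorted = [-13, -11, -4, 7, 17, 18, 25, 29, 31]
New median = 17
Delta = 17 - 35/2 = -1/2

Answer: -1/2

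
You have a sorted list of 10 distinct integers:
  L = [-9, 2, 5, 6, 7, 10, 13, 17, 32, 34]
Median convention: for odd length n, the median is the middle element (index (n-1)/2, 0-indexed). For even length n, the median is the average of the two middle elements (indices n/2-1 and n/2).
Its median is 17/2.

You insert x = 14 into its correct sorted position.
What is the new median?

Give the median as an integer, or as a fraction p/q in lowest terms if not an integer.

Answer: 10

Derivation:
Old list (sorted, length 10): [-9, 2, 5, 6, 7, 10, 13, 17, 32, 34]
Old median = 17/2
Insert x = 14
Old length even (10). Middle pair: indices 4,5 = 7,10.
New length odd (11). New median = single middle element.
x = 14: 7 elements are < x, 3 elements are > x.
New sorted list: [-9, 2, 5, 6, 7, 10, 13, 14, 17, 32, 34]
New median = 10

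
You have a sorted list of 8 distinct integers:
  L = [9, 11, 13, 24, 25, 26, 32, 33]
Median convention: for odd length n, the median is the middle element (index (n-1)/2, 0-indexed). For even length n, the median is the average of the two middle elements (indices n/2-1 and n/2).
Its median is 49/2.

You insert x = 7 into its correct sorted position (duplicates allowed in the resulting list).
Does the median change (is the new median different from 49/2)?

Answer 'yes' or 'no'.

Answer: yes

Derivation:
Old median = 49/2
Insert x = 7
New median = 24
Changed? yes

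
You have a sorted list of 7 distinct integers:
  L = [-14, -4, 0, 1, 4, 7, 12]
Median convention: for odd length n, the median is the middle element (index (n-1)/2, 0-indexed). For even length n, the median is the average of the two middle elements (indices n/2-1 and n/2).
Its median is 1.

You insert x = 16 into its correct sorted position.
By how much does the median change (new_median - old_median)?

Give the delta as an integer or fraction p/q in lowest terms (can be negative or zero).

Answer: 3/2

Derivation:
Old median = 1
After inserting x = 16: new sorted = [-14, -4, 0, 1, 4, 7, 12, 16]
New median = 5/2
Delta = 5/2 - 1 = 3/2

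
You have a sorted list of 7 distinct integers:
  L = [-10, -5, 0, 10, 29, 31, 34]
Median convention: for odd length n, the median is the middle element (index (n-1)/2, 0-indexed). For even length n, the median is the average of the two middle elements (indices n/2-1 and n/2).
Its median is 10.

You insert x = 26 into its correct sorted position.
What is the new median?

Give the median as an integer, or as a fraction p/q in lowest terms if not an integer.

Answer: 18

Derivation:
Old list (sorted, length 7): [-10, -5, 0, 10, 29, 31, 34]
Old median = 10
Insert x = 26
Old length odd (7). Middle was index 3 = 10.
New length even (8). New median = avg of two middle elements.
x = 26: 4 elements are < x, 3 elements are > x.
New sorted list: [-10, -5, 0, 10, 26, 29, 31, 34]
New median = 18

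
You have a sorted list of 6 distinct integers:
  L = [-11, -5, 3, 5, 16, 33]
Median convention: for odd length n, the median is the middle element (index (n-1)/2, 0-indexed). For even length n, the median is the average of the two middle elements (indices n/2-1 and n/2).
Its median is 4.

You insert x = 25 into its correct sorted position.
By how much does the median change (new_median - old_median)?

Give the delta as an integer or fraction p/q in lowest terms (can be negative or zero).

Answer: 1

Derivation:
Old median = 4
After inserting x = 25: new sorted = [-11, -5, 3, 5, 16, 25, 33]
New median = 5
Delta = 5 - 4 = 1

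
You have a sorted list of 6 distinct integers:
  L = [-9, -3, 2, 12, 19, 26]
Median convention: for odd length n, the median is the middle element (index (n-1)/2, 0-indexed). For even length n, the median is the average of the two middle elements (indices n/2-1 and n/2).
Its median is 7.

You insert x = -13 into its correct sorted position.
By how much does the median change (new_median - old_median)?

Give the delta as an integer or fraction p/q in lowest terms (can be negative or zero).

Answer: -5

Derivation:
Old median = 7
After inserting x = -13: new sorted = [-13, -9, -3, 2, 12, 19, 26]
New median = 2
Delta = 2 - 7 = -5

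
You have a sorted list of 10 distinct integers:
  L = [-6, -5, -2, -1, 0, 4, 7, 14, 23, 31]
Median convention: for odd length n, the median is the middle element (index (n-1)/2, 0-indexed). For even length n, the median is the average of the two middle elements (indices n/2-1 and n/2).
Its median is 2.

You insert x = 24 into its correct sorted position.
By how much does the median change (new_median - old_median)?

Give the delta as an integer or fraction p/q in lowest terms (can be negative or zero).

Old median = 2
After inserting x = 24: new sorted = [-6, -5, -2, -1, 0, 4, 7, 14, 23, 24, 31]
New median = 4
Delta = 4 - 2 = 2

Answer: 2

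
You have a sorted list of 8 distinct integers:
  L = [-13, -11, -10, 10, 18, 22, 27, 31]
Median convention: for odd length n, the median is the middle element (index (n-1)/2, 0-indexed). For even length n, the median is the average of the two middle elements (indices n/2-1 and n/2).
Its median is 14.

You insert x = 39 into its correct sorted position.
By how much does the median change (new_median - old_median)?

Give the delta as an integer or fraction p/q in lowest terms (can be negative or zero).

Old median = 14
After inserting x = 39: new sorted = [-13, -11, -10, 10, 18, 22, 27, 31, 39]
New median = 18
Delta = 18 - 14 = 4

Answer: 4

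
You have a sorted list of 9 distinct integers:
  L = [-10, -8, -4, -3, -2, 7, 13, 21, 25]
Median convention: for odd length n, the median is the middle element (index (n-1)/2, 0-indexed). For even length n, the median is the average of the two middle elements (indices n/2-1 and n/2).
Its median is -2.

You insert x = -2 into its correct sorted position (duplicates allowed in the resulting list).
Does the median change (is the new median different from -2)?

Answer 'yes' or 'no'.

Answer: no

Derivation:
Old median = -2
Insert x = -2
New median = -2
Changed? no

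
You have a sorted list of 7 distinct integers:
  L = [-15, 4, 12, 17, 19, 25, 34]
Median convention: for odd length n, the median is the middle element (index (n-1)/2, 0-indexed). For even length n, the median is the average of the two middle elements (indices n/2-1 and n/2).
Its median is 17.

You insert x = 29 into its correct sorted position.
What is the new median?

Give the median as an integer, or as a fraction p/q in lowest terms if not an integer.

Old list (sorted, length 7): [-15, 4, 12, 17, 19, 25, 34]
Old median = 17
Insert x = 29
Old length odd (7). Middle was index 3 = 17.
New length even (8). New median = avg of two middle elements.
x = 29: 6 elements are < x, 1 elements are > x.
New sorted list: [-15, 4, 12, 17, 19, 25, 29, 34]
New median = 18

Answer: 18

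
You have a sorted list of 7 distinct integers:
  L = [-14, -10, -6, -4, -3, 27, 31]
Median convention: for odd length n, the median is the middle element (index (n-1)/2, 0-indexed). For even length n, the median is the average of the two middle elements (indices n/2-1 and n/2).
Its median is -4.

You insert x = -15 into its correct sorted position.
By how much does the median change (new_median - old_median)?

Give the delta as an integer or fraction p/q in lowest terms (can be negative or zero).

Old median = -4
After inserting x = -15: new sorted = [-15, -14, -10, -6, -4, -3, 27, 31]
New median = -5
Delta = -5 - -4 = -1

Answer: -1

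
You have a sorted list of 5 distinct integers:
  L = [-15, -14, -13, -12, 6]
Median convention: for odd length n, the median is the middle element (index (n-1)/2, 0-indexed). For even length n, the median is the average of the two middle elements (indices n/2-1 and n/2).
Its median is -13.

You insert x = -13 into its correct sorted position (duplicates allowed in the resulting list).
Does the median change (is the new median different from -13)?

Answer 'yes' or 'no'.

Answer: no

Derivation:
Old median = -13
Insert x = -13
New median = -13
Changed? no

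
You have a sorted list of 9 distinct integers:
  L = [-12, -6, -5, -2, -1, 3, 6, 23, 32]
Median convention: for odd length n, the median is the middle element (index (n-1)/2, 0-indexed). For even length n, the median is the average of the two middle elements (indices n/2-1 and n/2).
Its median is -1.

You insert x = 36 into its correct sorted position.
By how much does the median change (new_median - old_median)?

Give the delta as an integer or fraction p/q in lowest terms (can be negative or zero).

Old median = -1
After inserting x = 36: new sorted = [-12, -6, -5, -2, -1, 3, 6, 23, 32, 36]
New median = 1
Delta = 1 - -1 = 2

Answer: 2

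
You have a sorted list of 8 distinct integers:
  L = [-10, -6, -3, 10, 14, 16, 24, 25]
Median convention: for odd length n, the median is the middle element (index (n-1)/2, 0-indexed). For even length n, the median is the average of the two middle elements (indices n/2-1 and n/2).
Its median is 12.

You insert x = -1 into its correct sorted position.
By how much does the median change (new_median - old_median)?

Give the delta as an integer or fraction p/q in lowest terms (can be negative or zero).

Old median = 12
After inserting x = -1: new sorted = [-10, -6, -3, -1, 10, 14, 16, 24, 25]
New median = 10
Delta = 10 - 12 = -2

Answer: -2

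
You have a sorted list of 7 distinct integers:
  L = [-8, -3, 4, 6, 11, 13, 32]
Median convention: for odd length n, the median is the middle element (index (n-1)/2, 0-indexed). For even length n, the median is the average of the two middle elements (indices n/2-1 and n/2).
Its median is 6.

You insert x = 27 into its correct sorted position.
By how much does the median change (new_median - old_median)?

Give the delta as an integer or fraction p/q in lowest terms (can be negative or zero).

Old median = 6
After inserting x = 27: new sorted = [-8, -3, 4, 6, 11, 13, 27, 32]
New median = 17/2
Delta = 17/2 - 6 = 5/2

Answer: 5/2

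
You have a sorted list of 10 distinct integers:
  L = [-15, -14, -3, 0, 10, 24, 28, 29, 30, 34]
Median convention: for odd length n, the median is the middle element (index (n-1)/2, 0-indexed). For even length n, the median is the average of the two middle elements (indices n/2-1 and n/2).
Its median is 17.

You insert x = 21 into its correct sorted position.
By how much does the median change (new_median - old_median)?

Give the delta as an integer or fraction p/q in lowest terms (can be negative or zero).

Answer: 4

Derivation:
Old median = 17
After inserting x = 21: new sorted = [-15, -14, -3, 0, 10, 21, 24, 28, 29, 30, 34]
New median = 21
Delta = 21 - 17 = 4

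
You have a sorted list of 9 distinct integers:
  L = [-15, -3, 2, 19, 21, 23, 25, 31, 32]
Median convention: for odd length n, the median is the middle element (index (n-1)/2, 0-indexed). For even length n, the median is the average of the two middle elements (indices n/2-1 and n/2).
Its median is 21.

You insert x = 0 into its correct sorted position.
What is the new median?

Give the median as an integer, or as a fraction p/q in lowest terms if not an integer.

Old list (sorted, length 9): [-15, -3, 2, 19, 21, 23, 25, 31, 32]
Old median = 21
Insert x = 0
Old length odd (9). Middle was index 4 = 21.
New length even (10). New median = avg of two middle elements.
x = 0: 2 elements are < x, 7 elements are > x.
New sorted list: [-15, -3, 0, 2, 19, 21, 23, 25, 31, 32]
New median = 20

Answer: 20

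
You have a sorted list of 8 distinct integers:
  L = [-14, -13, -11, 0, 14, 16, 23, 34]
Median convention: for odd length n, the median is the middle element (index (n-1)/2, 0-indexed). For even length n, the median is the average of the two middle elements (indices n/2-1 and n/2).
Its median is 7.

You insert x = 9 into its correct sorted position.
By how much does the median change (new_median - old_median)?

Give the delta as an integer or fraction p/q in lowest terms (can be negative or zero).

Old median = 7
After inserting x = 9: new sorted = [-14, -13, -11, 0, 9, 14, 16, 23, 34]
New median = 9
Delta = 9 - 7 = 2

Answer: 2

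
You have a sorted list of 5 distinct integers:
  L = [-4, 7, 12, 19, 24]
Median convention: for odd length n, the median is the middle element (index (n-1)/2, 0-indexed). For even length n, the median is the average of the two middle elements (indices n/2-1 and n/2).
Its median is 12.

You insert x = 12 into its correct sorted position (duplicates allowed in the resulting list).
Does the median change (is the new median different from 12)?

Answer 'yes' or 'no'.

Answer: no

Derivation:
Old median = 12
Insert x = 12
New median = 12
Changed? no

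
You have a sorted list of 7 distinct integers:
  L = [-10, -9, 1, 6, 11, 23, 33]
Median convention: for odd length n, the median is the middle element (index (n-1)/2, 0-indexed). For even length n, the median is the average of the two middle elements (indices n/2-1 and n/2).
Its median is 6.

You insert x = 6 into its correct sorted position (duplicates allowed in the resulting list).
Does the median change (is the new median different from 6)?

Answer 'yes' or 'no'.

Old median = 6
Insert x = 6
New median = 6
Changed? no

Answer: no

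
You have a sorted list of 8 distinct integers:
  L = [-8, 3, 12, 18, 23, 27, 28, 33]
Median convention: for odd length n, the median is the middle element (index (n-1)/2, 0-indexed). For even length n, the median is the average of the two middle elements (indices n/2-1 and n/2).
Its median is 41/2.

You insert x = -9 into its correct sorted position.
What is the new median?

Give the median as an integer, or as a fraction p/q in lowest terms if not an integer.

Old list (sorted, length 8): [-8, 3, 12, 18, 23, 27, 28, 33]
Old median = 41/2
Insert x = -9
Old length even (8). Middle pair: indices 3,4 = 18,23.
New length odd (9). New median = single middle element.
x = -9: 0 elements are < x, 8 elements are > x.
New sorted list: [-9, -8, 3, 12, 18, 23, 27, 28, 33]
New median = 18

Answer: 18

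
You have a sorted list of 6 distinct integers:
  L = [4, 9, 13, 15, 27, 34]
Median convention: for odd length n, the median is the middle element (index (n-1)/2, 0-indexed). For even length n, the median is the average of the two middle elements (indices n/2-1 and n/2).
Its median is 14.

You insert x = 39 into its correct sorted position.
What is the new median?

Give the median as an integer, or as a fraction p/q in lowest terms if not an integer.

Answer: 15

Derivation:
Old list (sorted, length 6): [4, 9, 13, 15, 27, 34]
Old median = 14
Insert x = 39
Old length even (6). Middle pair: indices 2,3 = 13,15.
New length odd (7). New median = single middle element.
x = 39: 6 elements are < x, 0 elements are > x.
New sorted list: [4, 9, 13, 15, 27, 34, 39]
New median = 15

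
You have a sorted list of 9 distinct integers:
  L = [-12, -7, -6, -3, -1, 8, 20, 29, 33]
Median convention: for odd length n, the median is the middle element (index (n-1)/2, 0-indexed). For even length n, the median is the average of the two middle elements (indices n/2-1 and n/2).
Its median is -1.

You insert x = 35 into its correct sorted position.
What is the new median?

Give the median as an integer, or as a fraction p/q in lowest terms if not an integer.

Old list (sorted, length 9): [-12, -7, -6, -3, -1, 8, 20, 29, 33]
Old median = -1
Insert x = 35
Old length odd (9). Middle was index 4 = -1.
New length even (10). New median = avg of two middle elements.
x = 35: 9 elements are < x, 0 elements are > x.
New sorted list: [-12, -7, -6, -3, -1, 8, 20, 29, 33, 35]
New median = 7/2

Answer: 7/2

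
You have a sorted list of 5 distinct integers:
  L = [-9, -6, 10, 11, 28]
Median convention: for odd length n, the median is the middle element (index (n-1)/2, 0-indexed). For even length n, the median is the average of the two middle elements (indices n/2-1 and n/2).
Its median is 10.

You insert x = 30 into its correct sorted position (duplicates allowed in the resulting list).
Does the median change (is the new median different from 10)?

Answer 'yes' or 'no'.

Answer: yes

Derivation:
Old median = 10
Insert x = 30
New median = 21/2
Changed? yes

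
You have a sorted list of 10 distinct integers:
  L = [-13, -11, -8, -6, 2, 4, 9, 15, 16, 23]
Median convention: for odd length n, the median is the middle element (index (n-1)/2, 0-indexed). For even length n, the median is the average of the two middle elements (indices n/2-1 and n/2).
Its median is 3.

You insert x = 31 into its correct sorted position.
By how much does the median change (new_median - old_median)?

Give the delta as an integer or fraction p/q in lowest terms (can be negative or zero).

Old median = 3
After inserting x = 31: new sorted = [-13, -11, -8, -6, 2, 4, 9, 15, 16, 23, 31]
New median = 4
Delta = 4 - 3 = 1

Answer: 1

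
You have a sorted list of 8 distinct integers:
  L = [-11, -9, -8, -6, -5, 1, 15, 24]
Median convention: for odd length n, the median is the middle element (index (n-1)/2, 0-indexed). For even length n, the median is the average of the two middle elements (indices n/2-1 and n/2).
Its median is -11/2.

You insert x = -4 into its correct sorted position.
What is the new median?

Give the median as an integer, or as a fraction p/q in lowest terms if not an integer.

Answer: -5

Derivation:
Old list (sorted, length 8): [-11, -9, -8, -6, -5, 1, 15, 24]
Old median = -11/2
Insert x = -4
Old length even (8). Middle pair: indices 3,4 = -6,-5.
New length odd (9). New median = single middle element.
x = -4: 5 elements are < x, 3 elements are > x.
New sorted list: [-11, -9, -8, -6, -5, -4, 1, 15, 24]
New median = -5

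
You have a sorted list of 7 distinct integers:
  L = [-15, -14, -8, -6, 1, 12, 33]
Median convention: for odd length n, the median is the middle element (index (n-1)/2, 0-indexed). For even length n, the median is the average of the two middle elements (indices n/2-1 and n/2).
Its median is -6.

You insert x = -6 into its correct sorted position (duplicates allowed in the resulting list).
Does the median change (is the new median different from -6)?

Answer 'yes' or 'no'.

Answer: no

Derivation:
Old median = -6
Insert x = -6
New median = -6
Changed? no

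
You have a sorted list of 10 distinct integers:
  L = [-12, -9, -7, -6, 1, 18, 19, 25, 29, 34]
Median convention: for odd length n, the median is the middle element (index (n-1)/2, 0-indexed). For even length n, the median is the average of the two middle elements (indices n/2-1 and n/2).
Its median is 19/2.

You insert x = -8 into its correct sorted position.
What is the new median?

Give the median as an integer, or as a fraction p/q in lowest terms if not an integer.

Answer: 1

Derivation:
Old list (sorted, length 10): [-12, -9, -7, -6, 1, 18, 19, 25, 29, 34]
Old median = 19/2
Insert x = -8
Old length even (10). Middle pair: indices 4,5 = 1,18.
New length odd (11). New median = single middle element.
x = -8: 2 elements are < x, 8 elements are > x.
New sorted list: [-12, -9, -8, -7, -6, 1, 18, 19, 25, 29, 34]
New median = 1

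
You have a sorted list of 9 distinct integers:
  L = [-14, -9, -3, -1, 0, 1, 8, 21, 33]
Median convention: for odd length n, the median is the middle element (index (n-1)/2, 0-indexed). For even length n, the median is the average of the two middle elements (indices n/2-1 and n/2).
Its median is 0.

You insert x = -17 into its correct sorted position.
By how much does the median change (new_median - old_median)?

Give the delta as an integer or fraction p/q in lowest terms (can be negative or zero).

Old median = 0
After inserting x = -17: new sorted = [-17, -14, -9, -3, -1, 0, 1, 8, 21, 33]
New median = -1/2
Delta = -1/2 - 0 = -1/2

Answer: -1/2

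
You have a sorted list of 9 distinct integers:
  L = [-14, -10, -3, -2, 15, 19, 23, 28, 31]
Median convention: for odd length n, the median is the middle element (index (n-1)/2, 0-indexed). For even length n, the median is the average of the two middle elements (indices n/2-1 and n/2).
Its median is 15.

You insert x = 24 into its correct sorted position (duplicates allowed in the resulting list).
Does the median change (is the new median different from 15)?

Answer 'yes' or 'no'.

Answer: yes

Derivation:
Old median = 15
Insert x = 24
New median = 17
Changed? yes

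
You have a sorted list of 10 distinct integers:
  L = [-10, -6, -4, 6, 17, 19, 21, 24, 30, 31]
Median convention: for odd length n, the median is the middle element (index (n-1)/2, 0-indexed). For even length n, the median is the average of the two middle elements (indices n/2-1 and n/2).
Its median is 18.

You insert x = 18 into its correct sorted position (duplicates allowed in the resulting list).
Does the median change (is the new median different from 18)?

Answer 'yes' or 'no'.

Answer: no

Derivation:
Old median = 18
Insert x = 18
New median = 18
Changed? no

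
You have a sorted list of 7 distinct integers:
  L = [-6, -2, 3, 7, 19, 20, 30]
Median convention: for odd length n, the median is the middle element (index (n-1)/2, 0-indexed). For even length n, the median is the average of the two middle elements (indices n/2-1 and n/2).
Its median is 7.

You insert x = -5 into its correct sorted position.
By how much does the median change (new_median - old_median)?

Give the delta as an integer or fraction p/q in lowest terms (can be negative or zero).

Answer: -2

Derivation:
Old median = 7
After inserting x = -5: new sorted = [-6, -5, -2, 3, 7, 19, 20, 30]
New median = 5
Delta = 5 - 7 = -2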